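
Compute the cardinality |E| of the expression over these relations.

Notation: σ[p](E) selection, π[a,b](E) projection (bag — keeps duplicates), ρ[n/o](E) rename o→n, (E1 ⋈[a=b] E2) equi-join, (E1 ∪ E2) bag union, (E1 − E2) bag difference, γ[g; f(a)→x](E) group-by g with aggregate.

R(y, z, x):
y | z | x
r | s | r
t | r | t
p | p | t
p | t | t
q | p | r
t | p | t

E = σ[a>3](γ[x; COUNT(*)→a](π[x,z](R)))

Subexpression sizes:
  R → 6
  π[x,z](R) → 6
  γ[x; COUNT(*)→a](π[x,z](R)) → 2
  σ[a>3](γ[x; COUNT(*)→a](π[x,z](R))) → 1

|E| = 1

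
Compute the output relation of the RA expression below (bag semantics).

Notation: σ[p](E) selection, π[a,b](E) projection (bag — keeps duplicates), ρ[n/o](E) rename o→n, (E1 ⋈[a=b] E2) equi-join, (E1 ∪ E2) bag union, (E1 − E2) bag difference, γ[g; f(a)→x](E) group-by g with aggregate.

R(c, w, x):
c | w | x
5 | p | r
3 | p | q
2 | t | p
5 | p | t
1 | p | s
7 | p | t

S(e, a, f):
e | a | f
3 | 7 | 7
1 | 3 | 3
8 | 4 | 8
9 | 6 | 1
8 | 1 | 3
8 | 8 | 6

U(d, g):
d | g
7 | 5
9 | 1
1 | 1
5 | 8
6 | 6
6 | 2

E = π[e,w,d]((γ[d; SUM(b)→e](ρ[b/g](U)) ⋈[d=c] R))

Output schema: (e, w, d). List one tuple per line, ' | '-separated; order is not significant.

Stepwise |·|:
  U → 6
  ρ[b/g](U) → 6
  γ[d; SUM(b)→e](ρ[b/g](U)) → 5
  R → 6
  (γ[d; SUM(b)→e](ρ[b/g](U)) ⋈[d=c] R) → 4
  π[e,w,d]((γ[d; SUM(b)→e](ρ[b/g](U)) ⋈[d=c] R)) → 4

== RESULT ==
e | w | d
1 | p | 1
5 | p | 7
8 | p | 5
8 | p | 5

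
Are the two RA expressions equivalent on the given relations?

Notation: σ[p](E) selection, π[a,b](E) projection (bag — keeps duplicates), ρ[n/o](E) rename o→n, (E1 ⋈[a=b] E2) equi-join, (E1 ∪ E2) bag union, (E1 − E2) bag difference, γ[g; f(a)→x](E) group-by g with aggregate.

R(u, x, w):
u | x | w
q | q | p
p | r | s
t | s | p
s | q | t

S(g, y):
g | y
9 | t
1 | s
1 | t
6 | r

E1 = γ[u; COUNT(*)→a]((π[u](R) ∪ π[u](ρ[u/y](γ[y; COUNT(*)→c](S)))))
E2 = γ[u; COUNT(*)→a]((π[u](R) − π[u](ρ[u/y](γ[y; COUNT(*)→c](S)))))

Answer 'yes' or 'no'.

E1 stepwise |·|:
  R → 4
  π[u](R) → 4
  S → 4
  γ[y; COUNT(*)→c](S) → 3
  ρ[u/y](γ[y; COUNT(*)→c](S)) → 3
  π[u](ρ[u/y](γ[y; COUNT(*)→c](S))) → 3
  (π[u](R) ∪ π[u](ρ[u/y](γ[y; COUNT(*)→c](S)))) → 7
  γ[u; COUNT(*)→a]((π[u](R) ∪ π[u](ρ[u/y](γ[y; COUNT(*)→c](S))))) → 5
E2 stepwise |·|:
  R → 4
  π[u](R) → 4
  S → 4
  γ[y; COUNT(*)→c](S) → 3
  ρ[u/y](γ[y; COUNT(*)→c](S)) → 3
  π[u](ρ[u/y](γ[y; COUNT(*)→c](S))) → 3
  (π[u](R) − π[u](ρ[u/y](γ[y; COUNT(*)→c](S)))) → 2
  γ[u; COUNT(*)→a]((π[u](R) − π[u](ρ[u/y](γ[y; COUNT(*)→c](S))))) → 2

E1 result:
u | a
p | 1
q | 1
r | 1
s | 2
t | 2
E2 result:
u | a
p | 1
q | 1
Witness: ('r', 1) appears 1× in E1 but 0× in E2.

no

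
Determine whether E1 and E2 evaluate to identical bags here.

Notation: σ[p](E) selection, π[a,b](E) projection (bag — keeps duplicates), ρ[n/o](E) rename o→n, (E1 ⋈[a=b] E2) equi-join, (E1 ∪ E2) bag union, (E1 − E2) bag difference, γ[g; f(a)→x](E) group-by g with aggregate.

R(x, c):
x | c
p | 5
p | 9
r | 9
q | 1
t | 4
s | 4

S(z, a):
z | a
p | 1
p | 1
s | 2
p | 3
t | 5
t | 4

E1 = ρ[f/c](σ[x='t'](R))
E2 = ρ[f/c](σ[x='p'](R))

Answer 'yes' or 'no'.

E1 row counts bottom-up:
  R → 6
  σ[x='t'](R) → 1
  ρ[f/c](σ[x='t'](R)) → 1
E2 row counts bottom-up:
  R → 6
  σ[x='p'](R) → 2
  ρ[f/c](σ[x='p'](R)) → 2

E1 result:
x | f
t | 4
E2 result:
x | f
p | 5
p | 9
Witness: ('p', 9) appears 0× in E1 but 1× in E2.

no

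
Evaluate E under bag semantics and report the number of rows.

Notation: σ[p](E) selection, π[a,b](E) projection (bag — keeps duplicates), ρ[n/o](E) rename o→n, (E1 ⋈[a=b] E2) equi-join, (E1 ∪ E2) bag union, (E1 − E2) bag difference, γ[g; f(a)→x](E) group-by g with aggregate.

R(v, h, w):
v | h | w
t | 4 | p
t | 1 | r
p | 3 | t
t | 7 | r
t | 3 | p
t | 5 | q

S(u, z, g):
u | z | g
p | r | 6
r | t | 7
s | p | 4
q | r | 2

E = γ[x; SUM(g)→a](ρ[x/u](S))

Subexpression sizes:
  S → 4
  ρ[x/u](S) → 4
  γ[x; SUM(g)→a](ρ[x/u](S)) → 4

|E| = 4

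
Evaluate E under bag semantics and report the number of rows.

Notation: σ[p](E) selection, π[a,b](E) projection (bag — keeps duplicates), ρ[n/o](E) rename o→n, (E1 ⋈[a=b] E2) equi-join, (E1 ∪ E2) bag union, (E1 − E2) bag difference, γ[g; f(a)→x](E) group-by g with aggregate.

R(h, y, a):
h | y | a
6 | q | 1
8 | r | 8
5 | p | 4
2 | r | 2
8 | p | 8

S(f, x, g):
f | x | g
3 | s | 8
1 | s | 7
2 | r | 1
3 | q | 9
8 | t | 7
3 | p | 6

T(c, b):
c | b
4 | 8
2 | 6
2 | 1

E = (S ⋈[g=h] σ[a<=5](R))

Row counts bottom-up:
  S → 6
  R → 5
  σ[a<=5](R) → 3
  (S ⋈[g=h] σ[a<=5](R)) → 1

|E| = 1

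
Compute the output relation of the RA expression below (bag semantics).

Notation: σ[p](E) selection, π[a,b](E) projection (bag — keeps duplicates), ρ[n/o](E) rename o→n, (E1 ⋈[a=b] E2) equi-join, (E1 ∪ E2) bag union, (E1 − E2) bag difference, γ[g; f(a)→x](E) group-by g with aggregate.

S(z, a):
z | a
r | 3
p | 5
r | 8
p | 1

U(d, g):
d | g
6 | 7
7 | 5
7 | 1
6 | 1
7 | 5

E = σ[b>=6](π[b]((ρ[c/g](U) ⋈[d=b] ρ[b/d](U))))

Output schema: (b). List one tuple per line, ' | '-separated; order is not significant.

Subexpression sizes:
  U → 5
  ρ[c/g](U) → 5
  U → 5
  ρ[b/d](U) → 5
  (ρ[c/g](U) ⋈[d=b] ρ[b/d](U)) → 13
  π[b]((ρ[c/g](U) ⋈[d=b] ρ[b/d](U))) → 13
  σ[b>=6](π[b]((ρ[c/g](U) ⋈[d=b] ρ[b/d](U)))) → 13

== RESULT ==
b
6
6
6
6
7
7
7
7
7
7
7
7
7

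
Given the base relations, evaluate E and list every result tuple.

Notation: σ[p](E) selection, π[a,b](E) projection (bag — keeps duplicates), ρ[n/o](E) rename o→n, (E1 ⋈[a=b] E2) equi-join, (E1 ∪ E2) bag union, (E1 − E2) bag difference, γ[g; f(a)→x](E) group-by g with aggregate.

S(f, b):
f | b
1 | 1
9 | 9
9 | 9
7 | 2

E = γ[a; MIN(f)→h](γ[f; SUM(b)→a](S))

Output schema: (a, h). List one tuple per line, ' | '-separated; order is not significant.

Row counts bottom-up:
  S → 4
  γ[f; SUM(b)→a](S) → 3
  γ[a; MIN(f)→h](γ[f; SUM(b)→a](S)) → 3

== RESULT ==
a | h
1 | 1
2 | 7
18 | 9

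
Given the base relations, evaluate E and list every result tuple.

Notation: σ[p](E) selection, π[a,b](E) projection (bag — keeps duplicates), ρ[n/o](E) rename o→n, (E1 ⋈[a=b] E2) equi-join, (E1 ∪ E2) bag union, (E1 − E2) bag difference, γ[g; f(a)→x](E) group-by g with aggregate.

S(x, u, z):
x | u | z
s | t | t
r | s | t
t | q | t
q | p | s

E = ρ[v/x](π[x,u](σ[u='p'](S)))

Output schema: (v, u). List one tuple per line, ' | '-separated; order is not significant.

Row counts bottom-up:
  S → 4
  σ[u='p'](S) → 1
  π[x,u](σ[u='p'](S)) → 1
  ρ[v/x](π[x,u](σ[u='p'](S))) → 1

== RESULT ==
v | u
q | p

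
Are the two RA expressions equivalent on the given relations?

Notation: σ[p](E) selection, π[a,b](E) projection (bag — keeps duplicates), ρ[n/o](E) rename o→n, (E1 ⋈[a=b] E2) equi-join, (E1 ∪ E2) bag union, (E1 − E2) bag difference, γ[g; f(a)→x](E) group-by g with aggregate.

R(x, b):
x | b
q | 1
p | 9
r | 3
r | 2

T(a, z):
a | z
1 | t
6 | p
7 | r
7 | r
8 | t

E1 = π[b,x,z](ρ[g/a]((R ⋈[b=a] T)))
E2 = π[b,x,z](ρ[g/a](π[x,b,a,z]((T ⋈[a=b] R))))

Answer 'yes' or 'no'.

E1 row counts bottom-up:
  R → 4
  T → 5
  (R ⋈[b=a] T) → 1
  ρ[g/a]((R ⋈[b=a] T)) → 1
  π[b,x,z](ρ[g/a]((R ⋈[b=a] T))) → 1
E2 row counts bottom-up:
  T → 5
  R → 4
  (T ⋈[a=b] R) → 1
  π[x,b,a,z]((T ⋈[a=b] R)) → 1
  ρ[g/a](π[x,b,a,z]((T ⋈[a=b] R))) → 1
  π[b,x,z](ρ[g/a](π[x,b,a,z]((T ⋈[a=b] R)))) → 1

E1 and E2 produce the same multiset:
b | x | z
1 | q | t

yes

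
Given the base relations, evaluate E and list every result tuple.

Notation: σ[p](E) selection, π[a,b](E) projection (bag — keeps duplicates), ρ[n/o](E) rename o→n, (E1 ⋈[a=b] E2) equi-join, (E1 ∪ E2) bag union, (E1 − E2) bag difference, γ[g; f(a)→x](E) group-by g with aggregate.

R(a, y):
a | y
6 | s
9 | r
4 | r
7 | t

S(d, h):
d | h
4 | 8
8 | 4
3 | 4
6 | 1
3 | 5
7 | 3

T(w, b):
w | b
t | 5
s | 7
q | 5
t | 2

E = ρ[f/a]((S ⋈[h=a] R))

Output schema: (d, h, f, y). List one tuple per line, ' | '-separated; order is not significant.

Subexpression sizes:
  S → 6
  R → 4
  (S ⋈[h=a] R) → 2
  ρ[f/a]((S ⋈[h=a] R)) → 2

== RESULT ==
d | h | f | y
3 | 4 | 4 | r
8 | 4 | 4 | r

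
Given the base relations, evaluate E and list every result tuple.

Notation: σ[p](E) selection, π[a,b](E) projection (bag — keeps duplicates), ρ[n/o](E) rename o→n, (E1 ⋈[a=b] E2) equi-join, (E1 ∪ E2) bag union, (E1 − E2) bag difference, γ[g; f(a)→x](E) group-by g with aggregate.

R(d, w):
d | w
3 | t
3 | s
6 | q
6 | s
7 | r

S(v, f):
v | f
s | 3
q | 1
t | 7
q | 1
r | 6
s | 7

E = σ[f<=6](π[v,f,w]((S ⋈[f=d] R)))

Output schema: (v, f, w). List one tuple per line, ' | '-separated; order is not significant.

Subexpression sizes:
  S → 6
  R → 5
  (S ⋈[f=d] R) → 6
  π[v,f,w]((S ⋈[f=d] R)) → 6
  σ[f<=6](π[v,f,w]((S ⋈[f=d] R))) → 4

== RESULT ==
v | f | w
r | 6 | q
r | 6 | s
s | 3 | s
s | 3 | t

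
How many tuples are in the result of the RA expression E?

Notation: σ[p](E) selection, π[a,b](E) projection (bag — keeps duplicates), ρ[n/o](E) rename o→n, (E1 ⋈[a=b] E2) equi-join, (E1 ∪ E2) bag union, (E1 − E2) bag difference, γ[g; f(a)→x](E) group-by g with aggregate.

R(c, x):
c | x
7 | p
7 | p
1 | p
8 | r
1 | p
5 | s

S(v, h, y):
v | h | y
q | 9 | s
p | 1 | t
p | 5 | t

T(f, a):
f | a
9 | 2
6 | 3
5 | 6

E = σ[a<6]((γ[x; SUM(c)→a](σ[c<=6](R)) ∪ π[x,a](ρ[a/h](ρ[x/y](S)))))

Subexpression sizes:
  R → 6
  σ[c<=6](R) → 3
  γ[x; SUM(c)→a](σ[c<=6](R)) → 2
  S → 3
  ρ[x/y](S) → 3
  ρ[a/h](ρ[x/y](S)) → 3
  π[x,a](ρ[a/h](ρ[x/y](S))) → 3
  (γ[x; SUM(c)→a](σ[c<=6](R)) ∪ π[x,a](ρ[a/h](ρ[x/y](S)))) → 5
  σ[a<6]((γ[x; SUM(c)→a](σ[c<=6](R)) ∪ π[x,a](ρ[a/h](ρ[x/y](S))))) → 4

|E| = 4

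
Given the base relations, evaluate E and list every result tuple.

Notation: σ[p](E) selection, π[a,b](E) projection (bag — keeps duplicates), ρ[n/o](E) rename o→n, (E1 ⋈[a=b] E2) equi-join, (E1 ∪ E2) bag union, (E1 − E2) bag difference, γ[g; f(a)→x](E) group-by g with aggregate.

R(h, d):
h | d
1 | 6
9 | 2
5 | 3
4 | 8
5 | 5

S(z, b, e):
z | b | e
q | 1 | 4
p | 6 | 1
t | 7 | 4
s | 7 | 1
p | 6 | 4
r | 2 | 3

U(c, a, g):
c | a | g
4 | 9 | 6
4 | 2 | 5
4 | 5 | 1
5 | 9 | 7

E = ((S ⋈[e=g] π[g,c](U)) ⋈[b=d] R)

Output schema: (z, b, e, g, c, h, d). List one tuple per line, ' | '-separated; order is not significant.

Stepwise |·|:
  S → 6
  U → 4
  π[g,c](U) → 4
  (S ⋈[e=g] π[g,c](U)) → 2
  R → 5
  ((S ⋈[e=g] π[g,c](U)) ⋈[b=d] R) → 1

== RESULT ==
z | b | e | g | c | h | d
p | 6 | 1 | 1 | 4 | 1 | 6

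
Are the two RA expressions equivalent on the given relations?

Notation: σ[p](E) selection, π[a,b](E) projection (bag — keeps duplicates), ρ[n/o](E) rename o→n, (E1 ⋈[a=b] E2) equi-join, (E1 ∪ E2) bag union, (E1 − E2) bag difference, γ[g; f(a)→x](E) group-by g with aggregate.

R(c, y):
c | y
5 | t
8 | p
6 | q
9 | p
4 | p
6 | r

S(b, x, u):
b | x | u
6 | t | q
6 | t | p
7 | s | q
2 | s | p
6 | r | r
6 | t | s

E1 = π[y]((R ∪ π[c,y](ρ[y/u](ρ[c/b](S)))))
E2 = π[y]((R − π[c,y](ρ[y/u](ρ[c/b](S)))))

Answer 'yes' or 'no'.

E1 row counts bottom-up:
  R → 6
  S → 6
  ρ[c/b](S) → 6
  ρ[y/u](ρ[c/b](S)) → 6
  π[c,y](ρ[y/u](ρ[c/b](S))) → 6
  (R ∪ π[c,y](ρ[y/u](ρ[c/b](S)))) → 12
  π[y]((R ∪ π[c,y](ρ[y/u](ρ[c/b](S))))) → 12
E2 row counts bottom-up:
  R → 6
  S → 6
  ρ[c/b](S) → 6
  ρ[y/u](ρ[c/b](S)) → 6
  π[c,y](ρ[y/u](ρ[c/b](S))) → 6
  (R − π[c,y](ρ[y/u](ρ[c/b](S)))) → 4
  π[y]((R − π[c,y](ρ[y/u](ρ[c/b](S))))) → 4

E1 result:
y
p
p
p
p
p
q
q
q
r
r
s
t
E2 result:
y
p
p
p
t
Witness: ('s',) appears 1× in E1 but 0× in E2.

no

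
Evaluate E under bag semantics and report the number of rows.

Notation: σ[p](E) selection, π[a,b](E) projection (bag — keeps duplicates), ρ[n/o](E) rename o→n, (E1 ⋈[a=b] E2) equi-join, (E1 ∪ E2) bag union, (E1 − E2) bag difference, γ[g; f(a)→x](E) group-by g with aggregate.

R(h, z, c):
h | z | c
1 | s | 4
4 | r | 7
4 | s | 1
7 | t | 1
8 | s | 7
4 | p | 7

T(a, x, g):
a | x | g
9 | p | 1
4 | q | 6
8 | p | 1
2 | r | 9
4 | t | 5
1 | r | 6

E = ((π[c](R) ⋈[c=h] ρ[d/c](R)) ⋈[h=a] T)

Per-node cardinality:
  R → 6
  π[c](R) → 6
  R → 6
  ρ[d/c](R) → 6
  (π[c](R) ⋈[c=h] ρ[d/c](R)) → 8
  T → 6
  ((π[c](R) ⋈[c=h] ρ[d/c](R)) ⋈[h=a] T) → 8

|E| = 8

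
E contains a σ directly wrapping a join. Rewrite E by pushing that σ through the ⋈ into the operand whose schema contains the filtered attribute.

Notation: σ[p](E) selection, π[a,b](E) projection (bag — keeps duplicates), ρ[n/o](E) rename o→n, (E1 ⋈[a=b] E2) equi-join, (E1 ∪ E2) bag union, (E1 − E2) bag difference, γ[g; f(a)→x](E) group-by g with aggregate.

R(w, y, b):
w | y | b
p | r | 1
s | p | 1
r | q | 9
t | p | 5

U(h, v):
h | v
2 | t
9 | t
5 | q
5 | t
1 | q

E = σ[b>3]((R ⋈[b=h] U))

σ filters on b, owned by the left side.
E' = (σ[b>3](R) ⋈[b=h] U)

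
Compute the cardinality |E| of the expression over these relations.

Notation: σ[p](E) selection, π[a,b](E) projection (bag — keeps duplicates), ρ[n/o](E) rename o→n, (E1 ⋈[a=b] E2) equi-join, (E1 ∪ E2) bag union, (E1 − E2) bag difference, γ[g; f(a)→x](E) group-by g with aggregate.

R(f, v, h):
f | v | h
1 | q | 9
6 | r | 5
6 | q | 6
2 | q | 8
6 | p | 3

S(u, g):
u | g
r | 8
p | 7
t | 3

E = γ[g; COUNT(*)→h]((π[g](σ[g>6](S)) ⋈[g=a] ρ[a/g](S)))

Stepwise |·|:
  S → 3
  σ[g>6](S) → 2
  π[g](σ[g>6](S)) → 2
  S → 3
  ρ[a/g](S) → 3
  (π[g](σ[g>6](S)) ⋈[g=a] ρ[a/g](S)) → 2
  γ[g; COUNT(*)→h]((π[g](σ[g>6](S)) ⋈[g=a] ρ[a/g](S))) → 2

|E| = 2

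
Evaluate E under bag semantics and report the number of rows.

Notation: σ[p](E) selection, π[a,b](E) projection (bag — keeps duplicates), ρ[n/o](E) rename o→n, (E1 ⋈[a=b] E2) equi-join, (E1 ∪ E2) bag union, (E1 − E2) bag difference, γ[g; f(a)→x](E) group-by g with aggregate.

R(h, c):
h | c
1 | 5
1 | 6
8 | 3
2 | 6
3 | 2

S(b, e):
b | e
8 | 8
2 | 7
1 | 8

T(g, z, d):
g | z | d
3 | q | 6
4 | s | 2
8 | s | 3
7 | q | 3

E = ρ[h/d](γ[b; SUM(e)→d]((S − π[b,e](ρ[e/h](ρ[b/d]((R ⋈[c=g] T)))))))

Subexpression sizes:
  S → 3
  R → 5
  T → 4
  (R ⋈[c=g] T) → 1
  ρ[b/d]((R ⋈[c=g] T)) → 1
  ρ[e/h](ρ[b/d]((R ⋈[c=g] T))) → 1
  π[b,e](ρ[e/h](ρ[b/d]((R ⋈[c=g] T)))) → 1
  (S − π[b,e](ρ[e/h](ρ[b/d]((R ⋈[c=g] T))))) → 3
  γ[b; SUM(e)→d]((S − π[b,e](ρ[e/h](ρ[b/d]((R ⋈[c=g] T)))))) → 3
  ρ[h/d](γ[b; SUM(e)→d]((S − π[b,e](ρ[e/h](ρ[b/d]((R ⋈[c=g] T))))))) → 3

|E| = 3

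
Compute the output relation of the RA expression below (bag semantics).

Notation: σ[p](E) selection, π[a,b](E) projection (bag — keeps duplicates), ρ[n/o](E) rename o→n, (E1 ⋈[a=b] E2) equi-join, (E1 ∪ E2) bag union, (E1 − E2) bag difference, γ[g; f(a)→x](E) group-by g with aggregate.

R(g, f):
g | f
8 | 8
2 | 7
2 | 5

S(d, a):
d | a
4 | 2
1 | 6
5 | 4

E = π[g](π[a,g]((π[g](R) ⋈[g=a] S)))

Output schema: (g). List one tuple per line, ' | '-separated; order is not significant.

Per-node cardinality:
  R → 3
  π[g](R) → 3
  S → 3
  (π[g](R) ⋈[g=a] S) → 2
  π[a,g]((π[g](R) ⋈[g=a] S)) → 2
  π[g](π[a,g]((π[g](R) ⋈[g=a] S))) → 2

== RESULT ==
g
2
2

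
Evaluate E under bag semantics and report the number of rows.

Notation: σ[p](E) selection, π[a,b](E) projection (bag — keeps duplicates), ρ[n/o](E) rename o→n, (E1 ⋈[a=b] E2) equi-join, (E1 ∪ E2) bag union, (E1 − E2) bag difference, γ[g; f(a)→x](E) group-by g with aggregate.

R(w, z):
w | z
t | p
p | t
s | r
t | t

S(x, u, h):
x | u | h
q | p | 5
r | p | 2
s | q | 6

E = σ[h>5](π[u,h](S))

Subexpression sizes:
  S → 3
  π[u,h](S) → 3
  σ[h>5](π[u,h](S)) → 1

|E| = 1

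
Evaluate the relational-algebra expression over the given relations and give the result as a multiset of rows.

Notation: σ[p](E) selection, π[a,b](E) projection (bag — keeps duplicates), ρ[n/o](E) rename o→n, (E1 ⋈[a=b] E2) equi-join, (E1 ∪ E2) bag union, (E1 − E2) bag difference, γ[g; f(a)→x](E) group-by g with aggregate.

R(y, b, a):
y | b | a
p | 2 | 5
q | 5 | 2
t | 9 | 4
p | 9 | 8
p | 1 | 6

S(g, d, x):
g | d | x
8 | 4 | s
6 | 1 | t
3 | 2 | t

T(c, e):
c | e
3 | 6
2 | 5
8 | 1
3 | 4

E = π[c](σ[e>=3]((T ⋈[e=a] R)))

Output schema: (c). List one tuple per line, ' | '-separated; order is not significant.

Row counts bottom-up:
  T → 4
  R → 5
  (T ⋈[e=a] R) → 3
  σ[e>=3]((T ⋈[e=a] R)) → 3
  π[c](σ[e>=3]((T ⋈[e=a] R))) → 3

== RESULT ==
c
2
3
3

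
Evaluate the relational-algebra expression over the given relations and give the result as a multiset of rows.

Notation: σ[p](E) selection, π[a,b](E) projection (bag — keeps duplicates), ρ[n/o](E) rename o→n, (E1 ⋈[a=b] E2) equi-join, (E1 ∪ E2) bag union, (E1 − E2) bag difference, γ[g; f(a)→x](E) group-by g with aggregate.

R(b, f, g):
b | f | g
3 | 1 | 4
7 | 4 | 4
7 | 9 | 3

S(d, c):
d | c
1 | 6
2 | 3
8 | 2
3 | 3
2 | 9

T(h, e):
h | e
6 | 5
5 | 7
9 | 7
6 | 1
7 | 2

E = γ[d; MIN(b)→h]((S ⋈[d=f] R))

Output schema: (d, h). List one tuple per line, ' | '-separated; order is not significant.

Per-node cardinality:
  S → 5
  R → 3
  (S ⋈[d=f] R) → 1
  γ[d; MIN(b)→h]((S ⋈[d=f] R)) → 1

== RESULT ==
d | h
1 | 3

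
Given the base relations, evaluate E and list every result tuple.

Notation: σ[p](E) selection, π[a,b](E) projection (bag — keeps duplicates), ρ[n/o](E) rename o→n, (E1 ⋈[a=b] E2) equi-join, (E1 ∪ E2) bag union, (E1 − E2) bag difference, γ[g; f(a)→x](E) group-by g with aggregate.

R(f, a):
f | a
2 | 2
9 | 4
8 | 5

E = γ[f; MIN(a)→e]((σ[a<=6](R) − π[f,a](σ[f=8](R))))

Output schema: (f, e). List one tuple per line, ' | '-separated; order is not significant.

Subexpression sizes:
  R → 3
  σ[a<=6](R) → 3
  R → 3
  σ[f=8](R) → 1
  π[f,a](σ[f=8](R)) → 1
  (σ[a<=6](R) − π[f,a](σ[f=8](R))) → 2
  γ[f; MIN(a)→e]((σ[a<=6](R) − π[f,a](σ[f=8](R)))) → 2

== RESULT ==
f | e
2 | 2
9 | 4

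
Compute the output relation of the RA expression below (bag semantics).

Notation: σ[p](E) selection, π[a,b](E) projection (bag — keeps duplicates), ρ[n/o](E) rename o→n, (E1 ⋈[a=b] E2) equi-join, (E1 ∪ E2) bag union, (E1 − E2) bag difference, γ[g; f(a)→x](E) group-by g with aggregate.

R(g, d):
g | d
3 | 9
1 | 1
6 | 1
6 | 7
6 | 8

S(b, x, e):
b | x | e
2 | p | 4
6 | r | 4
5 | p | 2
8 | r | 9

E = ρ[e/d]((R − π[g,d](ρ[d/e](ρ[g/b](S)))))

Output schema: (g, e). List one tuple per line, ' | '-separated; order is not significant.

Per-node cardinality:
  R → 5
  S → 4
  ρ[g/b](S) → 4
  ρ[d/e](ρ[g/b](S)) → 4
  π[g,d](ρ[d/e](ρ[g/b](S))) → 4
  (R − π[g,d](ρ[d/e](ρ[g/b](S)))) → 5
  ρ[e/d]((R − π[g,d](ρ[d/e](ρ[g/b](S))))) → 5

== RESULT ==
g | e
1 | 1
3 | 9
6 | 1
6 | 7
6 | 8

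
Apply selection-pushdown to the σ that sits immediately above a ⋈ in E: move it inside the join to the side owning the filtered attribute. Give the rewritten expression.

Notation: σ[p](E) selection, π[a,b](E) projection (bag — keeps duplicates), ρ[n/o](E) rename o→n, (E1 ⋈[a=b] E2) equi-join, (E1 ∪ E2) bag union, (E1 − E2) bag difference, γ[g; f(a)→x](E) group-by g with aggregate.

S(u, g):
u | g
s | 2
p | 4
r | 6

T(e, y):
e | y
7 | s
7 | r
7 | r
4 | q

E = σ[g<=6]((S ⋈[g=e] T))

σ filters on g, owned by the left side.
E' = (σ[g<=6](S) ⋈[g=e] T)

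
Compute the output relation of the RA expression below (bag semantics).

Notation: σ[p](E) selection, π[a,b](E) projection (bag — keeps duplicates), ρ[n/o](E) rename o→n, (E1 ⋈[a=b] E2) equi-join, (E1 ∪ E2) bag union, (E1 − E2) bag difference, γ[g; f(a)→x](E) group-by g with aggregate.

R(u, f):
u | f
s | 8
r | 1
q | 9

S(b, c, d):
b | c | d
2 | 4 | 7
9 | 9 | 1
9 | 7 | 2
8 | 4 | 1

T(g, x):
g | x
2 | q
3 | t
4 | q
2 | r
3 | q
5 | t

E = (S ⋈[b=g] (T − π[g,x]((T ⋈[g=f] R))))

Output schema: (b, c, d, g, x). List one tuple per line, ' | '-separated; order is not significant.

Stepwise |·|:
  S → 4
  T → 6
  T → 6
  R → 3
  (T ⋈[g=f] R) → 0
  π[g,x]((T ⋈[g=f] R)) → 0
  (T − π[g,x]((T ⋈[g=f] R))) → 6
  (S ⋈[b=g] (T − π[g,x]((T ⋈[g=f] R)))) → 2

== RESULT ==
b | c | d | g | x
2 | 4 | 7 | 2 | q
2 | 4 | 7 | 2 | r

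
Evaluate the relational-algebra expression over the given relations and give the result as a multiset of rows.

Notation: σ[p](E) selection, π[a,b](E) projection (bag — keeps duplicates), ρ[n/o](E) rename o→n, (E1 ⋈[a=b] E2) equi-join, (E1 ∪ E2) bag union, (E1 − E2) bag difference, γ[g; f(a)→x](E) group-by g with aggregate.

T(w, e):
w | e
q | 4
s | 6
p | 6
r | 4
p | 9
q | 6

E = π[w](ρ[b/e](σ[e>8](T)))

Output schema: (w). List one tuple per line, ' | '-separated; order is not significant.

Per-node cardinality:
  T → 6
  σ[e>8](T) → 1
  ρ[b/e](σ[e>8](T)) → 1
  π[w](ρ[b/e](σ[e>8](T))) → 1

== RESULT ==
w
p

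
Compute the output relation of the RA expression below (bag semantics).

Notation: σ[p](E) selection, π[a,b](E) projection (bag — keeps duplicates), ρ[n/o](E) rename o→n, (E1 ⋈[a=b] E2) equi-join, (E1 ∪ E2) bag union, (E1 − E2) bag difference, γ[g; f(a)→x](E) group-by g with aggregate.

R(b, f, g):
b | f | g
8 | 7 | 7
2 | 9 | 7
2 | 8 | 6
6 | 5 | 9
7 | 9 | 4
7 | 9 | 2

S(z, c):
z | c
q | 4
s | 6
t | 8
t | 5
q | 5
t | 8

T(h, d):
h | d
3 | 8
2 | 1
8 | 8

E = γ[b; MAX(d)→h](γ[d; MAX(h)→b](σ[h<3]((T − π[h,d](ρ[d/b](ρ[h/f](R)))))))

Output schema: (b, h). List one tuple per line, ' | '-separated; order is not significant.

Per-node cardinality:
  T → 3
  R → 6
  ρ[h/f](R) → 6
  ρ[d/b](ρ[h/f](R)) → 6
  π[h,d](ρ[d/b](ρ[h/f](R))) → 6
  (T − π[h,d](ρ[d/b](ρ[h/f](R)))) → 3
  σ[h<3]((T − π[h,d](ρ[d/b](ρ[h/f](R))))) → 1
  γ[d; MAX(h)→b](σ[h<3]((T − π[h,d](ρ[d/b](ρ[h/f](R)))))) → 1
  γ[b; MAX(d)→h](γ[d; MAX(h)→b](σ[h<3]((T − π[h,d](ρ[d/b](ρ[h/f](R))))))) → 1

== RESULT ==
b | h
2 | 1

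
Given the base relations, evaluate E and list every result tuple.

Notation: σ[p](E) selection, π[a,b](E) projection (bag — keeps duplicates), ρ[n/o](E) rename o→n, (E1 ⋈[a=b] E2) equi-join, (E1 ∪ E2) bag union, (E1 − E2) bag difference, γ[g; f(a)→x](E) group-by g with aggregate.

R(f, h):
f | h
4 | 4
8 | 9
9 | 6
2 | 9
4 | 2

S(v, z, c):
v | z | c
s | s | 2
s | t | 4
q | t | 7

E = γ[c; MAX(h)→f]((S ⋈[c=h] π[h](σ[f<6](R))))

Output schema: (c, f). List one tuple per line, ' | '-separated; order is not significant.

Row counts bottom-up:
  S → 3
  R → 5
  σ[f<6](R) → 3
  π[h](σ[f<6](R)) → 3
  (S ⋈[c=h] π[h](σ[f<6](R))) → 2
  γ[c; MAX(h)→f]((S ⋈[c=h] π[h](σ[f<6](R)))) → 2

== RESULT ==
c | f
2 | 2
4 | 4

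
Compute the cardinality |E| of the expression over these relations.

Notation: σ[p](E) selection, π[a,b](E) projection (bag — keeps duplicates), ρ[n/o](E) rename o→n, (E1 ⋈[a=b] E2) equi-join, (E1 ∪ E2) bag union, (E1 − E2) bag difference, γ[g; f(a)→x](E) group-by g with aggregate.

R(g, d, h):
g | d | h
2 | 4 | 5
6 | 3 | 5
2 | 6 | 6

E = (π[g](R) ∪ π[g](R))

Stepwise |·|:
  R → 3
  π[g](R) → 3
  R → 3
  π[g](R) → 3
  (π[g](R) ∪ π[g](R)) → 6

|E| = 6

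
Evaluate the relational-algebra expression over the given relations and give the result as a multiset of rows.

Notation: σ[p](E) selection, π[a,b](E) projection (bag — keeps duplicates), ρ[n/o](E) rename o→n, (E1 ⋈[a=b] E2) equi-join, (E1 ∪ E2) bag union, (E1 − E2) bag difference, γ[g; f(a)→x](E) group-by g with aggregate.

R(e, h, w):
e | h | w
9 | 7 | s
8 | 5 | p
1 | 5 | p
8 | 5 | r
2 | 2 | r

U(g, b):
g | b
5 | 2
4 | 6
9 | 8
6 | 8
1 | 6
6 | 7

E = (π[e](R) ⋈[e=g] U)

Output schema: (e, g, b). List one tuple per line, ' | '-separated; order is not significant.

Row counts bottom-up:
  R → 5
  π[e](R) → 5
  U → 6
  (π[e](R) ⋈[e=g] U) → 2

== RESULT ==
e | g | b
1 | 1 | 6
9 | 9 | 8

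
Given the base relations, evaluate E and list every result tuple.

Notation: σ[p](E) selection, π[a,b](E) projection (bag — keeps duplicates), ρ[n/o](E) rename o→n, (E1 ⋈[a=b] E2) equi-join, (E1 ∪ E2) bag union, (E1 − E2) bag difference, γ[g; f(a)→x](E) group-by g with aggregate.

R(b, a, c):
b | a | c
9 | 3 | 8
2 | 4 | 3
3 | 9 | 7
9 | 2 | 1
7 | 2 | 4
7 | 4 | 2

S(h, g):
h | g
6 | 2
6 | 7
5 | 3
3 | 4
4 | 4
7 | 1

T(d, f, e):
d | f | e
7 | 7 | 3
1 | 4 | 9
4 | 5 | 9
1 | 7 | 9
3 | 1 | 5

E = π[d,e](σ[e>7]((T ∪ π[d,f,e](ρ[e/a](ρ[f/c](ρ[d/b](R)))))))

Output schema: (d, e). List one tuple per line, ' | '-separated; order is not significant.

Subexpression sizes:
  T → 5
  R → 6
  ρ[d/b](R) → 6
  ρ[f/c](ρ[d/b](R)) → 6
  ρ[e/a](ρ[f/c](ρ[d/b](R))) → 6
  π[d,f,e](ρ[e/a](ρ[f/c](ρ[d/b](R)))) → 6
  (T ∪ π[d,f,e](ρ[e/a](ρ[f/c](ρ[d/b](R))))) → 11
  σ[e>7]((T ∪ π[d,f,e](ρ[e/a](ρ[f/c](ρ[d/b](R)))))) → 4
  π[d,e](σ[e>7]((T ∪ π[d,f,e](ρ[e/a](ρ[f/c](ρ[d/b](R))))))) → 4

== RESULT ==
d | e
1 | 9
1 | 9
3 | 9
4 | 9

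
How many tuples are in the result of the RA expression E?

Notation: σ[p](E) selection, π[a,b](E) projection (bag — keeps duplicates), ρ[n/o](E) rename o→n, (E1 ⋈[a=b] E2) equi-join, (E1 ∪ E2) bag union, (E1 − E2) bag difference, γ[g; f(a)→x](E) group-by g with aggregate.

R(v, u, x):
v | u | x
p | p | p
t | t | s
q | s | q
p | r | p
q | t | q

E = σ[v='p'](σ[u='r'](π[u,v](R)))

Row counts bottom-up:
  R → 5
  π[u,v](R) → 5
  σ[u='r'](π[u,v](R)) → 1
  σ[v='p'](σ[u='r'](π[u,v](R))) → 1

|E| = 1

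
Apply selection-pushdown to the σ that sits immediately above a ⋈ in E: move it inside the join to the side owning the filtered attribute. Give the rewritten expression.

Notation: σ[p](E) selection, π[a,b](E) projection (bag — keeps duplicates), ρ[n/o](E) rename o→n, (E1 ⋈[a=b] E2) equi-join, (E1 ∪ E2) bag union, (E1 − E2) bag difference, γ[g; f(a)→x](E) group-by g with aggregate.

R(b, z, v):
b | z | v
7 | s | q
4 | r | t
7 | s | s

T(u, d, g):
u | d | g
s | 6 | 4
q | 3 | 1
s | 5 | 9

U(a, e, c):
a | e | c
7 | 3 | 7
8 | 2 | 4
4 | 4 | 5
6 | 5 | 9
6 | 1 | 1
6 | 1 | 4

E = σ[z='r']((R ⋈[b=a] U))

σ filters on z, owned by the left side.
E' = (σ[z='r'](R) ⋈[b=a] U)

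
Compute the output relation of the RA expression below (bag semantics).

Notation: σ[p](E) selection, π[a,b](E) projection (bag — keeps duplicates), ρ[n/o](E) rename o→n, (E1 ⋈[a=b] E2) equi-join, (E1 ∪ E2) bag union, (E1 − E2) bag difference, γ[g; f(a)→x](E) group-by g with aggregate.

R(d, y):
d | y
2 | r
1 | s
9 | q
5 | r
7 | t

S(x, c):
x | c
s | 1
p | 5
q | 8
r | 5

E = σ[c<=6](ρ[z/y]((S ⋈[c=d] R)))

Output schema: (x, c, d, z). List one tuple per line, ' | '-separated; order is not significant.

Stepwise |·|:
  S → 4
  R → 5
  (S ⋈[c=d] R) → 3
  ρ[z/y]((S ⋈[c=d] R)) → 3
  σ[c<=6](ρ[z/y]((S ⋈[c=d] R))) → 3

== RESULT ==
x | c | d | z
p | 5 | 5 | r
r | 5 | 5 | r
s | 1 | 1 | s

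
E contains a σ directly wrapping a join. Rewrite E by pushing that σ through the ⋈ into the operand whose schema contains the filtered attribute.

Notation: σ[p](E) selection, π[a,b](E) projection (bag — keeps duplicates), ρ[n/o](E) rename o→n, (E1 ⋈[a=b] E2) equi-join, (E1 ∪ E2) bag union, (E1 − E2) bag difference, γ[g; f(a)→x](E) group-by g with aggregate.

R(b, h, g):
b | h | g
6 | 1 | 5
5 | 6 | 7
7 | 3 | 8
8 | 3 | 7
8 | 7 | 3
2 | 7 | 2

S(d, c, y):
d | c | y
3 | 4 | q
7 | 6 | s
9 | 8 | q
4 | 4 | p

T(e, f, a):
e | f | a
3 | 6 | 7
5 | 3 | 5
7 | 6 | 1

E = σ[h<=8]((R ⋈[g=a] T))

σ filters on h, owned by the left side.
E' = (σ[h<=8](R) ⋈[g=a] T)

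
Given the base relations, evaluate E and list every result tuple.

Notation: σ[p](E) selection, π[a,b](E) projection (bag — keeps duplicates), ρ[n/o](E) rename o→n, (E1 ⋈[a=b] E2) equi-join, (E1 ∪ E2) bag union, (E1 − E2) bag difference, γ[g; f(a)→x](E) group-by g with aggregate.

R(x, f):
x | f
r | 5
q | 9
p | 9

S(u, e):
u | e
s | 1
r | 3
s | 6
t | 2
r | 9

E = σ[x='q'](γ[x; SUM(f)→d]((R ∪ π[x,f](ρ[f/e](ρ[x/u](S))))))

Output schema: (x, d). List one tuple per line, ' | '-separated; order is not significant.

Row counts bottom-up:
  R → 3
  S → 5
  ρ[x/u](S) → 5
  ρ[f/e](ρ[x/u](S)) → 5
  π[x,f](ρ[f/e](ρ[x/u](S))) → 5
  (R ∪ π[x,f](ρ[f/e](ρ[x/u](S)))) → 8
  γ[x; SUM(f)→d]((R ∪ π[x,f](ρ[f/e](ρ[x/u](S))))) → 5
  σ[x='q'](γ[x; SUM(f)→d]((R ∪ π[x,f](ρ[f/e](ρ[x/u](S)))))) → 1

== RESULT ==
x | d
q | 9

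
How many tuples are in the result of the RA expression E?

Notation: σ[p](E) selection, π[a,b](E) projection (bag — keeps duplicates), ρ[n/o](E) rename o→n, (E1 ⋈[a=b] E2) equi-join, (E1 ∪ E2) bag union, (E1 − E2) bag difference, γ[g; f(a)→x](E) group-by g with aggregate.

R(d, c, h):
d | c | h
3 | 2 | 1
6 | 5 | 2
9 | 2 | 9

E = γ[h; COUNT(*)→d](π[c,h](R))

Row counts bottom-up:
  R → 3
  π[c,h](R) → 3
  γ[h; COUNT(*)→d](π[c,h](R)) → 3

|E| = 3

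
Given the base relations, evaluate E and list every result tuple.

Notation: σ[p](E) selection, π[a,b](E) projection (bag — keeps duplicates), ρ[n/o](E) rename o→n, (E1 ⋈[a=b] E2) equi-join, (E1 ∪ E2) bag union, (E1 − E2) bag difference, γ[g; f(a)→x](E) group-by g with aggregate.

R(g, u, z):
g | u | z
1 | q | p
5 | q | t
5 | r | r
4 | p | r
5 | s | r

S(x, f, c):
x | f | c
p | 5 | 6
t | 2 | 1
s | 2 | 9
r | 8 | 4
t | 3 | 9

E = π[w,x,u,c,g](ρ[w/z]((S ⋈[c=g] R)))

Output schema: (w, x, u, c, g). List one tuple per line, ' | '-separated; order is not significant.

Per-node cardinality:
  S → 5
  R → 5
  (S ⋈[c=g] R) → 2
  ρ[w/z]((S ⋈[c=g] R)) → 2
  π[w,x,u,c,g](ρ[w/z]((S ⋈[c=g] R))) → 2

== RESULT ==
w | x | u | c | g
p | t | q | 1 | 1
r | r | p | 4 | 4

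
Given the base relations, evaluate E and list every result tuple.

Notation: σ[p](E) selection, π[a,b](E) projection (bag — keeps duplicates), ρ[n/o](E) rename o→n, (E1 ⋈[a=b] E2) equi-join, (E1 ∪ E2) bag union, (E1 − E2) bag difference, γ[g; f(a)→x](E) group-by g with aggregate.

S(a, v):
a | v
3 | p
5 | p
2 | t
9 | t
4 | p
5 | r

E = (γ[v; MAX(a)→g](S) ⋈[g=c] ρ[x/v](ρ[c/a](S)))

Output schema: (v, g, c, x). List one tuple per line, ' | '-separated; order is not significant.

Subexpression sizes:
  S → 6
  γ[v; MAX(a)→g](S) → 3
  S → 6
  ρ[c/a](S) → 6
  ρ[x/v](ρ[c/a](S)) → 6
  (γ[v; MAX(a)→g](S) ⋈[g=c] ρ[x/v](ρ[c/a](S))) → 5

== RESULT ==
v | g | c | x
p | 5 | 5 | p
p | 5 | 5 | r
r | 5 | 5 | p
r | 5 | 5 | r
t | 9 | 9 | t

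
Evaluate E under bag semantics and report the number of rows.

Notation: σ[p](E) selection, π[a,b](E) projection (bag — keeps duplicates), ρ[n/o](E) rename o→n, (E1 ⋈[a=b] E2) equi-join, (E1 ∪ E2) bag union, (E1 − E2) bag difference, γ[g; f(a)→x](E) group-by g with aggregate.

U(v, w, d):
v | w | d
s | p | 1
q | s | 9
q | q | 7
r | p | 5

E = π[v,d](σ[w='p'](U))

Row counts bottom-up:
  U → 4
  σ[w='p'](U) → 2
  π[v,d](σ[w='p'](U)) → 2

|E| = 2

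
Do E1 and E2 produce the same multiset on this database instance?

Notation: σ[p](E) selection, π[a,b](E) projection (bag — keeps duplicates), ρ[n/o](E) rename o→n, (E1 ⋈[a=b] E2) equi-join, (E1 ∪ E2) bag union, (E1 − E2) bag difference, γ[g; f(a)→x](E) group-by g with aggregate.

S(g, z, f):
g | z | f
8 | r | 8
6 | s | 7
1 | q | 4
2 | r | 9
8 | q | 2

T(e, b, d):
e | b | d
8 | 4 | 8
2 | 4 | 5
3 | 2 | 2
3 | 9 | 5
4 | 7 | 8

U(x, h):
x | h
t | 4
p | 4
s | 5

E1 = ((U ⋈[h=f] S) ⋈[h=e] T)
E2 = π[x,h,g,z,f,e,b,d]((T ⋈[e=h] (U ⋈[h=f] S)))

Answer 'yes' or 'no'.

E1 subexpression sizes:
  U → 3
  S → 5
  (U ⋈[h=f] S) → 2
  T → 5
  ((U ⋈[h=f] S) ⋈[h=e] T) → 2
E2 subexpression sizes:
  T → 5
  U → 3
  S → 5
  (U ⋈[h=f] S) → 2
  (T ⋈[e=h] (U ⋈[h=f] S)) → 2
  π[x,h,g,z,f,e,b,d]((T ⋈[e=h] (U ⋈[h=f] S))) → 2

E1 and E2 produce the same multiset:
x | h | g | z | f | e | b | d
p | 4 | 1 | q | 4 | 4 | 7 | 8
t | 4 | 1 | q | 4 | 4 | 7 | 8

yes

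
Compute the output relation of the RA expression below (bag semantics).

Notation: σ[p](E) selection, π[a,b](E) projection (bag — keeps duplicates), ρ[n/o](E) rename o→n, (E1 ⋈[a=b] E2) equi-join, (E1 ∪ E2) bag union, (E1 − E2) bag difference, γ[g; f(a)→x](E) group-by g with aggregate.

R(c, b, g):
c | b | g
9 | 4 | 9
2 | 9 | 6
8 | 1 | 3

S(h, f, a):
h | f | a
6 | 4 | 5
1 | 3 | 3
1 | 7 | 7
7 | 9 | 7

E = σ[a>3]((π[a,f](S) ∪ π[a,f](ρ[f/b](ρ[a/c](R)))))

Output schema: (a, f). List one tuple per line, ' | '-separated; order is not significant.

Per-node cardinality:
  S → 4
  π[a,f](S) → 4
  R → 3
  ρ[a/c](R) → 3
  ρ[f/b](ρ[a/c](R)) → 3
  π[a,f](ρ[f/b](ρ[a/c](R))) → 3
  (π[a,f](S) ∪ π[a,f](ρ[f/b](ρ[a/c](R)))) → 7
  σ[a>3]((π[a,f](S) ∪ π[a,f](ρ[f/b](ρ[a/c](R))))) → 5

== RESULT ==
a | f
5 | 4
7 | 7
7 | 9
8 | 1
9 | 4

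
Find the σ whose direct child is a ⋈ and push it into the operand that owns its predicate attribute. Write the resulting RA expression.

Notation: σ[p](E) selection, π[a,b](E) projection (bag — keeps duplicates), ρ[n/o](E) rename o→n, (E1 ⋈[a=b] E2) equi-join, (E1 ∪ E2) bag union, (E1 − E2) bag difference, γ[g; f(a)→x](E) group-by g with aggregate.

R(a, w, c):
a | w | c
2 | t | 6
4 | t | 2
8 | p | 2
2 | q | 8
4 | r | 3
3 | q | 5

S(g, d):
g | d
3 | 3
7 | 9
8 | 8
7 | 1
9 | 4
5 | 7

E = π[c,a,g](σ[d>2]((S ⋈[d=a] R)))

σ filters on d, owned by the left side.
E' = π[c,a,g]((σ[d>2](S) ⋈[d=a] R))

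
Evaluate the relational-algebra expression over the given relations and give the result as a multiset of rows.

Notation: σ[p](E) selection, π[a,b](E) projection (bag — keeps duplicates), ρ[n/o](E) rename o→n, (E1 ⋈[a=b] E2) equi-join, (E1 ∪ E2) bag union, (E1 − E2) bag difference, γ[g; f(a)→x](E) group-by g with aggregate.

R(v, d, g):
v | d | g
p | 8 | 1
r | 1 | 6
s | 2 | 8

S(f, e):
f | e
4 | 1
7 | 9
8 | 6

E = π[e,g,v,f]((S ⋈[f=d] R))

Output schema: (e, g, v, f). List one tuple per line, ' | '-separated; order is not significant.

Stepwise |·|:
  S → 3
  R → 3
  (S ⋈[f=d] R) → 1
  π[e,g,v,f]((S ⋈[f=d] R)) → 1

== RESULT ==
e | g | v | f
6 | 1 | p | 8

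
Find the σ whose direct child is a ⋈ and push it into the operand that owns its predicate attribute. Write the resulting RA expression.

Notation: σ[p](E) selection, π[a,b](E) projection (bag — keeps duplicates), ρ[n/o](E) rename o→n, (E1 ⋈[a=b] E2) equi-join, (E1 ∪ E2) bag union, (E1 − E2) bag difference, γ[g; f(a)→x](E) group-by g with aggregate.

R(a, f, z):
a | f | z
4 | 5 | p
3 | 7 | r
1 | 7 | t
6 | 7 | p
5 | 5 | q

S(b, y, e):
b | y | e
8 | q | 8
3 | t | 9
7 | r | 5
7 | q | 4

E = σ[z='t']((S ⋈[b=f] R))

σ filters on z, owned by the right side.
E' = (S ⋈[b=f] σ[z='t'](R))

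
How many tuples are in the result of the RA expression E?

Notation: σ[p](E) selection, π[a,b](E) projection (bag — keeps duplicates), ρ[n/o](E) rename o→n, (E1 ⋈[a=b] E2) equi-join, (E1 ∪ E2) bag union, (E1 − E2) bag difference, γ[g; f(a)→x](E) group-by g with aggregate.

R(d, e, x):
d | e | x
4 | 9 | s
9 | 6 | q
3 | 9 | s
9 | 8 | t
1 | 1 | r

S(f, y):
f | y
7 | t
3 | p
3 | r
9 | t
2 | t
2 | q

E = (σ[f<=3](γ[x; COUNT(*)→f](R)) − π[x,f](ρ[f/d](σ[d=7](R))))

Subexpression sizes:
  R → 5
  γ[x; COUNT(*)→f](R) → 4
  σ[f<=3](γ[x; COUNT(*)→f](R)) → 4
  R → 5
  σ[d=7](R) → 0
  ρ[f/d](σ[d=7](R)) → 0
  π[x,f](ρ[f/d](σ[d=7](R))) → 0
  (σ[f<=3](γ[x; COUNT(*)→f](R)) − π[x,f](ρ[f/d](σ[d=7](R)))) → 4

|E| = 4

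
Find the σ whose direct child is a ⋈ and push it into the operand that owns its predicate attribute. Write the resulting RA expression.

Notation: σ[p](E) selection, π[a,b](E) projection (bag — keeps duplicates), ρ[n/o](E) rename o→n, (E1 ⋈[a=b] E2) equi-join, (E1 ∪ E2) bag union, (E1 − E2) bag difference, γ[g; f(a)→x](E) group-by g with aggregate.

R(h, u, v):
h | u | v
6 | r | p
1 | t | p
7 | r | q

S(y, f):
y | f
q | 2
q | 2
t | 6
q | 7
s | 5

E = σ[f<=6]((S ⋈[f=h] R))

σ filters on f, owned by the left side.
E' = (σ[f<=6](S) ⋈[f=h] R)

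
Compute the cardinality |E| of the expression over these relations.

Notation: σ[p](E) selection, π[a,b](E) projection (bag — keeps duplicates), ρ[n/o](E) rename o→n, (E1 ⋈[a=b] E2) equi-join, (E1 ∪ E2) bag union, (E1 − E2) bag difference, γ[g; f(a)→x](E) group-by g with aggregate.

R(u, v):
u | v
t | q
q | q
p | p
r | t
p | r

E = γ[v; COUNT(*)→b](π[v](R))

Subexpression sizes:
  R → 5
  π[v](R) → 5
  γ[v; COUNT(*)→b](π[v](R)) → 4

|E| = 4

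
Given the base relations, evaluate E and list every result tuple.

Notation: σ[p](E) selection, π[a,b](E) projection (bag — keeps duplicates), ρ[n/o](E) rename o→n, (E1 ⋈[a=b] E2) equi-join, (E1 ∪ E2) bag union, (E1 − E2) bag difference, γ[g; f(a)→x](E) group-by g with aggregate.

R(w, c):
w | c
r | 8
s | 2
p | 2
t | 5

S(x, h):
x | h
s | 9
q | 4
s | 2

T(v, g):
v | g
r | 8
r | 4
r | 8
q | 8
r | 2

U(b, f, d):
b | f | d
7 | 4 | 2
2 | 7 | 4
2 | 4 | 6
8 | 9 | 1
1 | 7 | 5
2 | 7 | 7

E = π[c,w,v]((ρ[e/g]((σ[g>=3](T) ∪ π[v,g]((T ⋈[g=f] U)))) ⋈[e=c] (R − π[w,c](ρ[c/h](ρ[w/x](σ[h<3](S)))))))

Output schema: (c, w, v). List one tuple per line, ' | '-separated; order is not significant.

Stepwise |·|:
  T → 5
  σ[g>=3](T) → 4
  T → 5
  U → 6
  (T ⋈[g=f] U) → 2
  π[v,g]((T ⋈[g=f] U)) → 2
  (σ[g>=3](T) ∪ π[v,g]((T ⋈[g=f] U))) → 6
  ρ[e/g]((σ[g>=3](T) ∪ π[v,g]((T ⋈[g=f] U)))) → 6
  R → 4
  S → 3
  σ[h<3](S) → 1
  ρ[w/x](σ[h<3](S)) → 1
  ρ[c/h](ρ[w/x](σ[h<3](S))) → 1
  π[w,c](ρ[c/h](ρ[w/x](σ[h<3](S)))) → 1
  (R − π[w,c](ρ[c/h](ρ[w/x](σ[h<3](S))))) → 3
  (ρ[e/g]((σ[g>=3](T) ∪ π[v,g]((T ⋈[g=f] U)))) ⋈[e=c] (R − π[w,c](ρ[c/h](ρ[w/x](σ[h<3](S)))))) → 3
  π[c,w,v]((ρ[e/g]((σ[g>=3](T) ∪ π[v,g]((T ⋈[g=f] U)))) ⋈[e=c] (R − π[w,c](ρ[c/h](ρ[w/x](σ[h<3](S))))))) → 3

== RESULT ==
c | w | v
8 | r | q
8 | r | r
8 | r | r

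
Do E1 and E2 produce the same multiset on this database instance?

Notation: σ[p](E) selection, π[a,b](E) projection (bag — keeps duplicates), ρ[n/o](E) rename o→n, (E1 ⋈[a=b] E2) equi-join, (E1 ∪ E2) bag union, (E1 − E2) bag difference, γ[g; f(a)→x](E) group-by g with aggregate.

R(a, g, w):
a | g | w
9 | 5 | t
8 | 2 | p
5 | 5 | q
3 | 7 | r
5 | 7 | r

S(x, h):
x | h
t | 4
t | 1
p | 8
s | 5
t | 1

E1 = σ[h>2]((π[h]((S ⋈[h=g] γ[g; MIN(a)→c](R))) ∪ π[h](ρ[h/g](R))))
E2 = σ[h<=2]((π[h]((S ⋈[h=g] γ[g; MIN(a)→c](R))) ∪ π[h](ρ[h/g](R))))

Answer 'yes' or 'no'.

E1 stepwise |·|:
  S → 5
  R → 5
  γ[g; MIN(a)→c](R) → 3
  (S ⋈[h=g] γ[g; MIN(a)→c](R)) → 1
  π[h]((S ⋈[h=g] γ[g; MIN(a)→c](R))) → 1
  R → 5
  ρ[h/g](R) → 5
  π[h](ρ[h/g](R)) → 5
  (π[h]((S ⋈[h=g] γ[g; MIN(a)→c](R))) ∪ π[h](ρ[h/g](R))) → 6
  σ[h>2]((π[h]((S ⋈[h=g] γ[g; MIN(a)→c](R))) ∪ π[h](ρ[h/g](R)))) → 5
E2 stepwise |·|:
  S → 5
  R → 5
  γ[g; MIN(a)→c](R) → 3
  (S ⋈[h=g] γ[g; MIN(a)→c](R)) → 1
  π[h]((S ⋈[h=g] γ[g; MIN(a)→c](R))) → 1
  R → 5
  ρ[h/g](R) → 5
  π[h](ρ[h/g](R)) → 5
  (π[h]((S ⋈[h=g] γ[g; MIN(a)→c](R))) ∪ π[h](ρ[h/g](R))) → 6
  σ[h<=2]((π[h]((S ⋈[h=g] γ[g; MIN(a)→c](R))) ∪ π[h](ρ[h/g](R)))) → 1

E1 result:
h
5
5
5
7
7
E2 result:
h
2
Witness: (7,) appears 2× in E1 but 0× in E2.

no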